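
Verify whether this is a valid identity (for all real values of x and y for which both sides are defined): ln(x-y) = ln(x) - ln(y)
Claim: ln(x-y) = ln(x) - ln(y).
Test a specific point where both sides are defined: x = 4, y = 1/2.
LHS = ln(x-y) ≈ 1.2528
RHS = ln(x) - ln(y) ≈ 2.0794
Since 1.2528 ≠ 2.0794, the equation fails at this point, so it cannot hold for all real values of x and y for which both sides are defined.
ln(x) - ln(y) = ln(x/y), not ln(x-y).

Conclusion: No, this is NOT an identity.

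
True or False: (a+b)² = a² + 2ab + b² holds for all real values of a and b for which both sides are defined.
True.

Claim: (a+b)² = a² + 2ab + b².
Reasoning: Expand: (a+b)² = (a+b)(a+b) = a·a + a·b + b·a + b·b = a² + 2ab + b².
So the two sides agree for all real values of a and b for which both sides are defined.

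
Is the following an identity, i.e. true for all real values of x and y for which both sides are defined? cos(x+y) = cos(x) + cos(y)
No, this is NOT an identity.

Claim: cos(x+y) = cos(x) + cos(y).
Test a specific point where both sides are defined: x = -π/3, y = -π/3.
LHS = cos(x+y) ≈ -0.5000
RHS = cos(x) + cos(y) ≈ 1.0000
Since -0.5000 ≠ 1.0000, the equation fails at this point, so it cannot hold for all real values of x and y for which both sides are defined.
The correct expansion is cos(x+y) = cos(x)cos(y) - sin(x)sin(y); cosine is not additive.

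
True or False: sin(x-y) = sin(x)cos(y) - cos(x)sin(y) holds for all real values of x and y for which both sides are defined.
True.

Claim: sin(x-y) = sin(x)cos(y) - cos(x)sin(y).
Reasoning: Replace y by -y in sin(x+y) = sin(x)cos(y) + cos(x)sin(y) and use cos(-y) = cos(y), sin(-y) = -sin(y): sin(x-y) = sin(x)cos(y) - cos(x)sin(y).
So the two sides agree for all real values of x and y for which both sides are defined.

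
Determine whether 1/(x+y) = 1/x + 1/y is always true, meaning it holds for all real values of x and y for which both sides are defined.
No, this is NOT an identity.

Claim: 1/(x+y) = 1/x + 1/y.
Test a specific point where both sides are defined: x = 4, y = 5.
LHS = 1/(x+y) ≈ 0.1111
RHS = 1/x + 1/y ≈ 0.4500
Since 0.1111 ≠ 0.4500, the equation fails at this point, so it cannot hold for all real values of x and y for which both sides are defined.
1/x + 1/y = (x+y)/(xy), which is not 1/(x+y).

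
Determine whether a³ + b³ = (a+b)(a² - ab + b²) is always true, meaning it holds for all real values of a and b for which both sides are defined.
Yes, this is an identity.

Claim: a³ + b³ = (a+b)(a² - ab + b²).
Reasoning: Expand the right side: (a+b)(a² - ab + b²) = a³ - a²b + ab² + a²b - ab² + b³ = a³ + b³ (the middle terms cancel in pairs).
So the two sides agree for all real values of a and b for which both sides are defined.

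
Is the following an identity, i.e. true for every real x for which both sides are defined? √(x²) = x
No, this is NOT an identity.

Claim: √(x²) = x.
Test a specific point where both sides are defined: x = -2.
LHS = √(x²) ≈ 2.0000
RHS = x ≈ -2.0000
Since 2.0000 ≠ -2.0000, the equation fails at this point, so it cannot hold for every real x for which both sides are defined.
√(x²) = |x|, which differs from x whenever x < 0 (both sides are defined for every real x).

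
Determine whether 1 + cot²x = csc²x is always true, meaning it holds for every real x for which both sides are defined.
Yes, this is an identity.

Claim: 1 + cot²x = csc²x.
Reasoning: Start from sin²x + cos²x = 1 and divide every term by sin²x (allowed wherever cot x and csc x are defined): 1 + cot²x = 1/sin²x = csc²x.
So the two sides agree for every real x for which both sides are defined.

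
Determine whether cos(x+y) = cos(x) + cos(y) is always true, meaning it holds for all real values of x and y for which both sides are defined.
No, this is NOT an identity.

Claim: cos(x+y) = cos(x) + cos(y).
Test a specific point where both sides are defined: x = 2π/3, y = π/2.
LHS = cos(x+y) ≈ -0.8660
RHS = cos(x) + cos(y) ≈ -0.5000
Since -0.8660 ≠ -0.5000, the equation fails at this point, so it cannot hold for all real values of x and y for which both sides are defined.
The correct expansion is cos(x+y) = cos(x)cos(y) - sin(x)sin(y); cosine is not additive.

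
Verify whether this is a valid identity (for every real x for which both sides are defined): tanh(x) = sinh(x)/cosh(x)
Claim: tanh(x) = sinh(x)/cosh(x).
Reasoning: tanh(x) is defined as sinh(x)/cosh(x) = (e^x - e^-x)/(e^x + e^-x); cosh(x) ≥ 1 is never zero, so this holds for every real x.
So the two sides agree for every real x for which both sides are defined.

Conclusion: Yes, this is an identity.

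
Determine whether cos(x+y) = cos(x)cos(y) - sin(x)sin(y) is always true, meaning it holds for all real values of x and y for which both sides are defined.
Yes, this is an identity.

Claim: cos(x+y) = cos(x)cos(y) - sin(x)sin(y).
Reasoning: By Euler's formula e^(i(x+y)) = e^(ix)·e^(iy) = (cos x + i·sin x)(cos y + i·sin y). The real part of the left side is cos(x+y); the real part of the product is cos(x)cos(y) - sin(x)sin(y) (since i·i = -1).
So the two sides agree for all real values of x and y for which both sides are defined.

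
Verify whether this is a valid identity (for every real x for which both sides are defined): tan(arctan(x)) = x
Claim: tan(arctan(x)) = x.
Reasoning: For every real x, arctan(x) is by definition the angle in (-π/2, π/2) whose tangent equals x. Taking the tangent of that angle returns x.
So the two sides agree for every real x for which both sides are defined.

Conclusion: Yes, this is an identity.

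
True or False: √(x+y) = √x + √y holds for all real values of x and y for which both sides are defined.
False.

Claim: √(x+y) = √x + √y.
Test a specific point where both sides are defined: x = 3, y = 5.
LHS = √(x+y) ≈ 2.8284
RHS = √x + √y ≈ 3.9681
Since 2.8284 ≠ 3.9681, the equation fails at this point, so it cannot hold for all real values of x and y for which both sides are defined.
Squaring the right side gives x + 2√(xy) + y, not x + y.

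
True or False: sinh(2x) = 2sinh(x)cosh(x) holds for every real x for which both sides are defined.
True.

Claim: sinh(2x) = 2sinh(x)cosh(x).
Reasoning: 2sinh(x)cosh(x) = 2 · (e^x - e^-x)/2 · (e^x + e^-x)/2 = (e^(2x) - e^(-2x))/2 = sinh(2x).
So the two sides agree for every real x for which both sides are defined.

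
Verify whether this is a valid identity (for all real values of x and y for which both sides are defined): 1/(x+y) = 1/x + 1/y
No, this is NOT an identity.

Claim: 1/(x+y) = 1/x + 1/y.
Test a specific point where both sides are defined: x = 1, y = 1/2.
LHS = 1/(x+y) ≈ 0.6667
RHS = 1/x + 1/y ≈ 3.0000
Since 0.6667 ≠ 3.0000, the equation fails at this point, so it cannot hold for all real values of x and y for which both sides are defined.
1/x + 1/y = (x+y)/(xy), which is not 1/(x+y).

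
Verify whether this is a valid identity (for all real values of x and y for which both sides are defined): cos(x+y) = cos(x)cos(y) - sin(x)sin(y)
Claim: cos(x+y) = cos(x)cos(y) - sin(x)sin(y).
Reasoning: By Euler's formula e^(i(x+y)) = e^(ix)·e^(iy) = (cos x + i·sin x)(cos y + i·sin y). The real part of the left side is cos(x+y); the real part of the product is cos(x)cos(y) - sin(x)sin(y) (since i·i = -1).
So the two sides agree for all real values of x and y for which both sides are defined.

Conclusion: Yes, this is an identity.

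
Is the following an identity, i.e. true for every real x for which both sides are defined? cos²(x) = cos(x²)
Claim: cos²(x) = cos(x²).
Test a specific point where both sides are defined: x = π/4.
LHS = cos²(x) ≈ 0.5000
RHS = cos(x²) ≈ 0.8157
Since 0.5000 ≠ 0.8157, the equation fails at this point, so it cannot hold for every real x for which both sides are defined.
cos²(x) means (cos x)², squaring the output; cos(x²) squares the input. These are different functions.

Conclusion: No, this is NOT an identity.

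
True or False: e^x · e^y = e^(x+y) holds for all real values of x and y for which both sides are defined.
Claim: e^x · e^y = e^(x+y).
Reasoning: This is the law of exponents for a common base: multiplying powers adds exponents. E.g. from the series, (Σ x^j/j!)(Σ y^k/k!) = Σ_m (Σ_{j+k=m} x^j y^k/(j!k!)) = Σ_m (x+y)^m/m! by the binomial theorem.
So the two sides agree for all real values of x and y for which both sides are defined.

Conclusion: True.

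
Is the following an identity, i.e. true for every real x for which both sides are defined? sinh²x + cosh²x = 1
Claim: sinh²x + cosh²x = 1.
Test a specific point where both sides are defined: x = -3.
LHS = sinh²x + cosh²x ≈ 201.7156
RHS = 1 ≈ 1.0000
Since 201.7156 ≠ 1.0000, the equation fails at this point, so it cannot hold for every real x for which both sides are defined.
The correct hyperbolic identity is cosh²x - sinh²x = 1 (a difference); the sum sinh²x + cosh²x equals cosh(2x).

Conclusion: No, this is NOT an identity.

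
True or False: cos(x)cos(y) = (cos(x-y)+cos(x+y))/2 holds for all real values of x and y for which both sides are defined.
True.

Claim: cos(x)cos(y) = (cos(x-y)+cos(x+y))/2.
Reasoning: cos(x-y) = cos(x)cos(y) + sin(x)sin(y) and cos(x+y) = cos(x)cos(y) - sin(x)sin(y). Adding, cos(x-y) + cos(x+y) = 2cos(x)cos(y); divide by 2.
So the two sides agree for all real values of x and y for which both sides are defined.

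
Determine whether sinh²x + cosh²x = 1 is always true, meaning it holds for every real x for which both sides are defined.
No, this is NOT an identity.

Claim: sinh²x + cosh²x = 1.
Test a specific point where both sides are defined: x = -1.
LHS = sinh²x + cosh²x ≈ 3.7622
RHS = 1 ≈ 1.0000
Since 3.7622 ≠ 1.0000, the equation fails at this point, so it cannot hold for every real x for which both sides are defined.
The correct hyperbolic identity is cosh²x - sinh²x = 1 (a difference); the sum sinh²x + cosh²x equals cosh(2x).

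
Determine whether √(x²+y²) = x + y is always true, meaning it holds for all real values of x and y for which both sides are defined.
No, this is NOT an identity.

Claim: √(x²+y²) = x + y.
Test a specific point where both sides are defined: x = 1, y = 3/2.
LHS = √(x²+y²) ≈ 1.8028
RHS = x + y ≈ 2.5000
Since 1.8028 ≠ 2.5000, the equation fails at this point, so it cannot hold for all real values of x and y for which both sides are defined.
(x+y)² = x² + 2xy + y², not x² + y², so the square root does not split this way.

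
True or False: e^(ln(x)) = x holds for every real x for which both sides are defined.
Claim: e^(ln(x)) = x.
Reasoning: For x > 0, ln(x) is by definition the exponent p such that e^p = x. Raising e to that exponent therefore returns x: e^(ln x) = x.
So the two sides agree for every real x for which both sides are defined.

Conclusion: True.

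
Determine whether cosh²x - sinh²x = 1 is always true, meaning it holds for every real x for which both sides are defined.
Yes, this is an identity.

Claim: cosh²x - sinh²x = 1.
Reasoning: With cosh(x) = (e^x + e^-x)/2 and sinh(x) = (e^x - e^-x)/2: cosh²x = (e^(2x) + 2 + e^(-2x))/4 and sinh²x = (e^(2x) - 2 + e^(-2x))/4. Subtracting leaves 4/4 = 1.
So the two sides agree for every real x for which both sides are defined.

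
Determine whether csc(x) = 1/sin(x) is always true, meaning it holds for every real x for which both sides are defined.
Claim: csc(x) = 1/sin(x).
Reasoning: csc(x) is by definition the reciprocal of sin(x), wherever sin(x) ≠ 0.
So the two sides agree for every real x for which both sides are defined.

Conclusion: Yes, this is an identity.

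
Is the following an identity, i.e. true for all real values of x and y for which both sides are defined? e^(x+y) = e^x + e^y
Claim: e^(x+y) = e^x + e^y.
Test a specific point where both sides are defined: x = 4, y = 5.
LHS = e^(x+y) ≈ 8103.0839
RHS = e^x + e^y ≈ 203.0113
Since 8103.0839 ≠ 203.0113, the equation fails at this point, so it cannot hold for all real values of x and y for which both sides are defined.
The correct rule is e^(x+y) = e^x · e^y (a product, not a sum).

Conclusion: No, this is NOT an identity.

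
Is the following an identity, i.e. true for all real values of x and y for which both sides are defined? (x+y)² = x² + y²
Claim: (x+y)² = x² + y².
Test a specific point where both sides are defined: x = 4, y = -1.
LHS = (x+y)² ≈ 9.0000
RHS = x² + y² ≈ 17.0000
Since 9.0000 ≠ 17.0000, the equation fails at this point, so it cannot hold for all real values of x and y for which both sides are defined.
The correct expansion is (x+y)² = x² + 2xy + y²; the cross term 2xy is missing.

Conclusion: No, this is NOT an identity.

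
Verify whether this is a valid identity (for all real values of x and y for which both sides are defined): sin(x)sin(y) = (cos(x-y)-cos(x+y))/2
Yes, this is an identity.

Claim: sin(x)sin(y) = (cos(x-y)-cos(x+y))/2.
Reasoning: cos(x-y) = cos(x)cos(y) + sin(x)sin(y) and cos(x+y) = cos(x)cos(y) - sin(x)sin(y). Subtracting, cos(x-y) - cos(x+y) = 2sin(x)sin(y); divide by 2.
So the two sides agree for all real values of x and y for which both sides are defined.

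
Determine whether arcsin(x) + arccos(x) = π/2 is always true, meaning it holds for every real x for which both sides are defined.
Claim: arcsin(x) + arccos(x) = π/2.
Reasoning: Both sides are defined for -1 ≤ x ≤ 1. Let θ = arcsin(x), so sin θ = x and θ ∈ [-π/2, π/2]. Then cos(π/2 - θ) = sin θ = x and π/2 - θ ∈ [0, π], which is exactly the range of arccos, so arccos(x) = π/2 - θ. Adding: arcsin(x) + arccos(x) = θ + (π/2 - θ) = π/2.
So the two sides agree for every real x for which both sides are defined.

Conclusion: Yes, this is an identity.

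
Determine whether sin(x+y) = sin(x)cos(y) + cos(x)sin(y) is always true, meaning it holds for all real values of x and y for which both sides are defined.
Claim: sin(x+y) = sin(x)cos(y) + cos(x)sin(y).
Reasoning: By Euler's formula e^(i(x+y)) = e^(ix)·e^(iy) = (cos x + i·sin x)(cos y + i·sin y). The imaginary part of the left side is sin(x+y); the imaginary part of the product is sin(x)cos(y) + cos(x)sin(y).
So the two sides agree for all real values of x and y for which both sides are defined.

Conclusion: Yes, this is an identity.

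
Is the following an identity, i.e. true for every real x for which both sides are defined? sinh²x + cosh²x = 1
No, this is NOT an identity.

Claim: sinh²x + cosh²x = 1.
Test a specific point where both sides are defined: x = 3/2.
LHS = sinh²x + cosh²x ≈ 10.0677
RHS = 1 ≈ 1.0000
Since 10.0677 ≠ 1.0000, the equation fails at this point, so it cannot hold for every real x for which both sides are defined.
The correct hyperbolic identity is cosh²x - sinh²x = 1 (a difference); the sum sinh²x + cosh²x equals cosh(2x).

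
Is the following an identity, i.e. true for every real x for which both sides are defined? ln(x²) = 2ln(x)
Yes, this is an identity.

Claim: ln(x²) = 2ln(x).
Reasoning: The right side requires x > 0. For x > 0, x² = (e^(ln x))² = e^(2ln x), so ln(x²) = 2ln(x). (For x < 0 the right side is undefined, so those values are outside the claim.)
So the two sides agree for every real x for which both sides are defined.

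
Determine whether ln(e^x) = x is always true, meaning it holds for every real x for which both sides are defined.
Yes, this is an identity.

Claim: ln(e^x) = x.
Reasoning: ln is the inverse of the exponential: ln(e^x) asks for the exponent p with e^p = e^x, and since e^p is one-to-one that exponent is p = x.
So the two sides agree for every real x for which both sides are defined.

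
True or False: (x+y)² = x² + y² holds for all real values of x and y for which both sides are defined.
False.

Claim: (x+y)² = x² + y².
Test a specific point where both sides are defined: x = -1, y = 3/2.
LHS = (x+y)² ≈ 0.2500
RHS = x² + y² ≈ 3.2500
Since 0.2500 ≠ 3.2500, the equation fails at this point, so it cannot hold for all real values of x and y for which both sides are defined.
The correct expansion is (x+y)² = x² + 2xy + y²; the cross term 2xy is missing.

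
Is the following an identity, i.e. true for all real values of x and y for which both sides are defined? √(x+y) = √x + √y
No, this is NOT an identity.

Claim: √(x+y) = √x + √y.
Test a specific point where both sides are defined: x = 1, y = 1.
LHS = √(x+y) ≈ 1.4142
RHS = √x + √y ≈ 2.0000
Since 1.4142 ≠ 2.0000, the equation fails at this point, so it cannot hold for all real values of x and y for which both sides are defined.
Squaring the right side gives x + 2√(xy) + y, not x + y.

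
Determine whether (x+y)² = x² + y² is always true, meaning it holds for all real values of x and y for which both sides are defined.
Claim: (x+y)² = x² + y².
Test a specific point where both sides are defined: x = -3, y = 5.
LHS = (x+y)² ≈ 4.0000
RHS = x² + y² ≈ 34.0000
Since 4.0000 ≠ 34.0000, the equation fails at this point, so it cannot hold for all real values of x and y for which both sides are defined.
The correct expansion is (x+y)² = x² + 2xy + y²; the cross term 2xy is missing.

Conclusion: No, this is NOT an identity.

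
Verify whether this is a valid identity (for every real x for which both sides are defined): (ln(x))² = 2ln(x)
Claim: (ln(x))² = 2ln(x).
Test a specific point where both sides are defined: x = 1/2.
LHS = (ln(x))² ≈ 0.4805
RHS = 2ln(x) ≈ -1.3863
Since 0.4805 ≠ -1.3863, the equation fails at this point, so it cannot hold for every real x for which both sides are defined.
2ln(x) equals ln(x²), which is not the same as (ln x)².

Conclusion: No, this is NOT an identity.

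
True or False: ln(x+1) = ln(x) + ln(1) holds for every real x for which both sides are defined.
False.

Claim: ln(x+1) = ln(x) + ln(1).
Test a specific point where both sides are defined: x = 1/2.
LHS = ln(x+1) ≈ 0.4055
RHS = ln(x) + ln(1) ≈ -0.6931
Since 0.4055 ≠ -0.6931, the equation fails at this point, so it cannot hold for every real x for which both sides are defined.
ln(1) = 0, so the right side is just ln(x), which differs from ln(x+1).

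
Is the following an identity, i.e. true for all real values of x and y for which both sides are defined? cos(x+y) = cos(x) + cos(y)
Claim: cos(x+y) = cos(x) + cos(y).
Test a specific point where both sides are defined: x = π/6, y = 2π/3.
LHS = cos(x+y) ≈ -0.8660
RHS = cos(x) + cos(y) ≈ 0.3660
Since -0.8660 ≠ 0.3660, the equation fails at this point, so it cannot hold for all real values of x and y for which both sides are defined.
The correct expansion is cos(x+y) = cos(x)cos(y) - sin(x)sin(y); cosine is not additive.

Conclusion: No, this is NOT an identity.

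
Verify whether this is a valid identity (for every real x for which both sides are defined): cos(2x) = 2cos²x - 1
Yes, this is an identity.

Claim: cos(2x) = 2cos²x - 1.
Reasoning: cos(2x) = cos²x - sin²x. Replace sin²x by 1 - cos²x: cos²x - (1 - cos²x) = 2cos²x - 1.
So the two sides agree for every real x for which both sides are defined.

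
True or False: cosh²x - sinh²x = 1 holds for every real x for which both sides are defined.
Claim: cosh²x - sinh²x = 1.
Reasoning: With cosh(x) = (e^x + e^-x)/2 and sinh(x) = (e^x - e^-x)/2: cosh²x = (e^(2x) + 2 + e^(-2x))/4 and sinh²x = (e^(2x) - 2 + e^(-2x))/4. Subtracting leaves 4/4 = 1.
So the two sides agree for every real x for which both sides are defined.

Conclusion: True.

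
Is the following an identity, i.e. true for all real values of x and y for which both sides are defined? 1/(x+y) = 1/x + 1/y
No, this is NOT an identity.

Claim: 1/(x+y) = 1/x + 1/y.
Test a specific point where both sides are defined: x = 3, y = 3/2.
LHS = 1/(x+y) ≈ 0.2222
RHS = 1/x + 1/y ≈ 1.0000
Since 0.2222 ≠ 1.0000, the equation fails at this point, so it cannot hold for all real values of x and y for which both sides are defined.
1/x + 1/y = (x+y)/(xy), which is not 1/(x+y).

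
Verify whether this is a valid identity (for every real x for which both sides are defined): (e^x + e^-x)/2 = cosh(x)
Claim: (e^x + e^-x)/2 = cosh(x).
Reasoning: This is exactly the definition of the hyperbolic cosine: cosh(x) := (e^x + e^-x)/2.
So the two sides agree for every real x for which both sides are defined.

Conclusion: Yes, this is an identity.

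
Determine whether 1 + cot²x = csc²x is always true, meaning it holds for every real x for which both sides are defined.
Yes, this is an identity.

Claim: 1 + cot²x = csc²x.
Reasoning: Start from sin²x + cos²x = 1 and divide every term by sin²x (allowed wherever cot x and csc x are defined): 1 + cot²x = 1/sin²x = csc²x.
So the two sides agree for every real x for which both sides are defined.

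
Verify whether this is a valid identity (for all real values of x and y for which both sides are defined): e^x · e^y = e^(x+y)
Yes, this is an identity.

Claim: e^x · e^y = e^(x+y).
Reasoning: This is the law of exponents for a common base: multiplying powers adds exponents. E.g. from the series, (Σ x^j/j!)(Σ y^k/k!) = Σ_m (Σ_{j+k=m} x^j y^k/(j!k!)) = Σ_m (x+y)^m/m! by the binomial theorem.
So the two sides agree for all real values of x and y for which both sides are defined.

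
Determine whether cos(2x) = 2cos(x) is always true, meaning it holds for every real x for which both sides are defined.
Claim: cos(2x) = 2cos(x).
Test a specific point where both sides are defined: x = -π/2.
LHS = cos(2x) ≈ -1.0000
RHS = 2cos(x) ≈ 0.0000
Since -1.0000 ≠ 0.0000, the equation fails at this point, so it cannot hold for every real x for which both sides are defined.
The correct double-angle formula is cos(2x) = cos²x - sin²x.

Conclusion: No, this is NOT an identity.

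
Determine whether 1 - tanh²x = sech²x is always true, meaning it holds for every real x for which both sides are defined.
Yes, this is an identity.

Claim: 1 - tanh²x = sech²x.
Reasoning: Divide cosh²x - sinh²x = 1 through by cosh²x (never zero): 1 - tanh²x = 1/cosh²x = sech²x.
So the two sides agree for every real x for which both sides are defined.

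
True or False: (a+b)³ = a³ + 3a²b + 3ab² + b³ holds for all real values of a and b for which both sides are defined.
True.

Claim: (a+b)³ = a³ + 3a²b + 3ab² + b³.
Reasoning: (a+b)³ = (a+b)(a+b)² = (a+b)(a² + 2ab + b²) = a³ + 2a²b + ab² + a²b + 2ab² + b³ = a³ + 3a²b + 3ab² + b³.
So the two sides agree for all real values of a and b for which both sides are defined.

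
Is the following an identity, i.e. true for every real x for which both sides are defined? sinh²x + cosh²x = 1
Claim: sinh²x + cosh²x = 1.
Test a specific point where both sides are defined: x = 2.
LHS = sinh²x + cosh²x ≈ 27.3082
RHS = 1 ≈ 1.0000
Since 27.3082 ≠ 1.0000, the equation fails at this point, so it cannot hold for every real x for which both sides are defined.
The correct hyperbolic identity is cosh²x - sinh²x = 1 (a difference); the sum sinh²x + cosh²x equals cosh(2x).

Conclusion: No, this is NOT an identity.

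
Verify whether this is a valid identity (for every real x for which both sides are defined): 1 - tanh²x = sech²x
Yes, this is an identity.

Claim: 1 - tanh²x = sech²x.
Reasoning: Divide cosh²x - sinh²x = 1 through by cosh²x (never zero): 1 - tanh²x = 1/cosh²x = sech²x.
So the two sides agree for every real x for which both sides are defined.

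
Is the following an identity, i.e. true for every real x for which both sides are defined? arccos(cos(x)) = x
Claim: arccos(cos(x)) = x.
Test a specific point where both sides are defined: x = -π/2.
LHS = arccos(cos(x)) ≈ 1.5708
RHS = x ≈ -1.5708
Since 1.5708 ≠ -1.5708, the equation fails at this point, so it cannot hold for every real x for which both sides are defined.
arccos only returns values in [0, π], so arccos(cos(x)) = x holds only for x in that interval, not for all real x.

Conclusion: No, this is NOT an identity.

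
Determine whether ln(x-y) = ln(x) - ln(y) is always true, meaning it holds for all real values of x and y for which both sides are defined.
Claim: ln(x-y) = ln(x) - ln(y).
Test a specific point where both sides are defined: x = 2, y = 1.
LHS = ln(x-y) ≈ 0.0000
RHS = ln(x) - ln(y) ≈ 0.6931
Since 0.0000 ≠ 0.6931, the equation fails at this point, so it cannot hold for all real values of x and y for which both sides are defined.
ln(x) - ln(y) = ln(x/y), not ln(x-y).

Conclusion: No, this is NOT an identity.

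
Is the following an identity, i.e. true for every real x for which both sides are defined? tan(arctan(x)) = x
Claim: tan(arctan(x)) = x.
Reasoning: For every real x, arctan(x) is by definition the angle in (-π/2, π/2) whose tangent equals x. Taking the tangent of that angle returns x.
So the two sides agree for every real x for which both sides are defined.

Conclusion: Yes, this is an identity.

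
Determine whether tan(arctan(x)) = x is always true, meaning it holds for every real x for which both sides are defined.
Yes, this is an identity.

Claim: tan(arctan(x)) = x.
Reasoning: For every real x, arctan(x) is by definition the angle in (-π/2, π/2) whose tangent equals x. Taking the tangent of that angle returns x.
So the two sides agree for every real x for which both sides are defined.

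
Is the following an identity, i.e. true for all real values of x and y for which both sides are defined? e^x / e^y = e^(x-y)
Claim: e^x / e^y = e^(x-y).
Reasoning: 1/e^y = e^(-y), so e^x / e^y = e^x · e^(-y) = e^(x + (-y)) = e^(x-y) by the product rule for exponents.
So the two sides agree for all real values of x and y for which both sides are defined.

Conclusion: Yes, this is an identity.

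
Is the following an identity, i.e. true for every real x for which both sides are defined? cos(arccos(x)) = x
Yes, this is an identity.

Claim: cos(arccos(x)) = x.
Reasoning: For -1 ≤ x ≤ 1 (where arccos is defined), arccos(x) is by definition an angle whose cosine equals x. Taking the cosine of that angle returns x. (Note the other order, arccos(cos x) = x, is NOT an identity.)
So the two sides agree for every real x for which both sides are defined.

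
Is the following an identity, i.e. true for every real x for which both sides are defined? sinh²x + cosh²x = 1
No, this is NOT an identity.

Claim: sinh²x + cosh²x = 1.
Test a specific point where both sides are defined: x = -3.
LHS = sinh²x + cosh²x ≈ 201.7156
RHS = 1 ≈ 1.0000
Since 201.7156 ≠ 1.0000, the equation fails at this point, so it cannot hold for every real x for which both sides are defined.
The correct hyperbolic identity is cosh²x - sinh²x = 1 (a difference); the sum sinh²x + cosh²x equals cosh(2x).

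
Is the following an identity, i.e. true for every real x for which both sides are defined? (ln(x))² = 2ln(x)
No, this is NOT an identity.

Claim: (ln(x))² = 2ln(x).
Test a specific point where both sides are defined: x = 4.
LHS = (ln(x))² ≈ 1.9218
RHS = 2ln(x) ≈ 2.7726
Since 1.9218 ≠ 2.7726, the equation fails at this point, so it cannot hold for every real x for which both sides are defined.
2ln(x) equals ln(x²), which is not the same as (ln x)².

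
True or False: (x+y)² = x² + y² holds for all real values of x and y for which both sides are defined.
False.

Claim: (x+y)² = x² + y².
Test a specific point where both sides are defined: x = 1/2, y = -2.
LHS = (x+y)² ≈ 2.2500
RHS = x² + y² ≈ 4.2500
Since 2.2500 ≠ 4.2500, the equation fails at this point, so it cannot hold for all real values of x and y for which both sides are defined.
The correct expansion is (x+y)² = x² + 2xy + y²; the cross term 2xy is missing.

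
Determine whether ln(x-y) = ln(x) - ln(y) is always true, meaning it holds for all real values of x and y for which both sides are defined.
Claim: ln(x-y) = ln(x) - ln(y).
Test a specific point where both sides are defined: x = 3, y = 1.
LHS = ln(x-y) ≈ 0.6931
RHS = ln(x) - ln(y) ≈ 1.0986
Since 0.6931 ≠ 1.0986, the equation fails at this point, so it cannot hold for all real values of x and y for which both sides are defined.
ln(x) - ln(y) = ln(x/y), not ln(x-y).

Conclusion: No, this is NOT an identity.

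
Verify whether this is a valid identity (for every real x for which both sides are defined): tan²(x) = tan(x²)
Claim: tan²(x) = tan(x²).
Test a specific point where both sides are defined: x = π.
LHS = tan²(x) ≈ 0.0000
RHS = tan(x²) ≈ 0.4767
Since 0.0000 ≠ 0.4767, the equation fails at this point, so it cannot hold for every real x for which both sides are defined.
tan²(x) means (tan x)², squaring the output; tan(x²) squares the input. These are different functions.

Conclusion: No, this is NOT an identity.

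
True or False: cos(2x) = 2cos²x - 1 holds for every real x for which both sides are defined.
Claim: cos(2x) = 2cos²x - 1.
Reasoning: cos(2x) = cos²x - sin²x. Replace sin²x by 1 - cos²x: cos²x - (1 - cos²x) = 2cos²x - 1.
So the two sides agree for every real x for which both sides are defined.

Conclusion: True.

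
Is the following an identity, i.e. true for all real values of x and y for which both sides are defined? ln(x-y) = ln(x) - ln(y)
No, this is NOT an identity.

Claim: ln(x-y) = ln(x) - ln(y).
Test a specific point where both sides are defined: x = 5, y = 1.
LHS = ln(x-y) ≈ 1.3863
RHS = ln(x) - ln(y) ≈ 1.6094
Since 1.3863 ≠ 1.6094, the equation fails at this point, so it cannot hold for all real values of x and y for which both sides are defined.
ln(x) - ln(y) = ln(x/y), not ln(x-y).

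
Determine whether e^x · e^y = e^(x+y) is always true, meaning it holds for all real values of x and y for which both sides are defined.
Yes, this is an identity.

Claim: e^x · e^y = e^(x+y).
Reasoning: This is the law of exponents for a common base: multiplying powers adds exponents. E.g. from the series, (Σ x^j/j!)(Σ y^k/k!) = Σ_m (Σ_{j+k=m} x^j y^k/(j!k!)) = Σ_m (x+y)^m/m! by the binomial theorem.
So the two sides agree for all real values of x and y for which both sides are defined.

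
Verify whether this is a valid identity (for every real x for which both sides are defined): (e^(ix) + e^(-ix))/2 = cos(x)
Claim: (e^(ix) + e^(-ix))/2 = cos(x).
Reasoning: By Euler's formula e^(ix) = cos(x) + i·sin(x) and e^(-ix) = cos(x) - i·sin(x). Adding cancels the sine terms: e^(ix) + e^(-ix) = 2cos(x); divide by 2.
So the two sides agree for every real x for which both sides are defined.

Conclusion: Yes, this is an identity.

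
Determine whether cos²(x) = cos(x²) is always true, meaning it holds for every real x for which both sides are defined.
No, this is NOT an identity.

Claim: cos²(x) = cos(x²).
Test a specific point where both sides are defined: x = 3π/4.
LHS = cos²(x) ≈ 0.5000
RHS = cos(x²) ≈ 0.7442
Since 0.5000 ≠ 0.7442, the equation fails at this point, so it cannot hold for every real x for which both sides are defined.
cos²(x) means (cos x)², squaring the output; cos(x²) squares the input. These are different functions.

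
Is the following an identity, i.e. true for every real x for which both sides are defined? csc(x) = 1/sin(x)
Yes, this is an identity.

Claim: csc(x) = 1/sin(x).
Reasoning: csc(x) is by definition the reciprocal of sin(x), wherever sin(x) ≠ 0.
So the two sides agree for every real x for which both sides are defined.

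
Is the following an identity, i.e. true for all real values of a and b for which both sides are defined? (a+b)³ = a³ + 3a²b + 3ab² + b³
Claim: (a+b)³ = a³ + 3a²b + 3ab² + b³.
Reasoning: (a+b)³ = (a+b)(a+b)² = (a+b)(a² + 2ab + b²) = a³ + 2a²b + ab² + a²b + 2ab² + b³ = a³ + 3a²b + 3ab² + b³.
So the two sides agree for all real values of a and b for which both sides are defined.

Conclusion: Yes, this is an identity.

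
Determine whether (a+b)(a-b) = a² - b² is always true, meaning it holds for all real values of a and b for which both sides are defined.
Claim: (a+b)(a-b) = a² - b².
Reasoning: Expand: (a+b)(a-b) = a² - ab + ba - b² = a² - b² (the cross terms cancel).
So the two sides agree for all real values of a and b for which both sides are defined.

Conclusion: Yes, this is an identity.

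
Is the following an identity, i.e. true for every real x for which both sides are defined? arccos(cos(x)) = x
No, this is NOT an identity.

Claim: arccos(cos(x)) = x.
Test a specific point where both sides are defined: x = -π/2.
LHS = arccos(cos(x)) ≈ 1.5708
RHS = x ≈ -1.5708
Since 1.5708 ≠ -1.5708, the equation fails at this point, so it cannot hold for every real x for which both sides are defined.
arccos only returns values in [0, π], so arccos(cos(x)) = x holds only for x in that interval, not for all real x.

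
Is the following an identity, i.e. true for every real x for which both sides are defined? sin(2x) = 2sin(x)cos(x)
Claim: sin(2x) = 2sin(x)cos(x).
Reasoning: Put y = x in the addition formula sin(x+y) = sin(x)cos(y) + cos(x)sin(y): sin(2x) = sin(x)cos(x) + cos(x)sin(x) = 2sin(x)cos(x).
So the two sides agree for every real x for which both sides are defined.

Conclusion: Yes, this is an identity.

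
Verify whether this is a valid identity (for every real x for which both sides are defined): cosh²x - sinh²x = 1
Yes, this is an identity.

Claim: cosh²x - sinh²x = 1.
Reasoning: With cosh(x) = (e^x + e^-x)/2 and sinh(x) = (e^x - e^-x)/2: cosh²x = (e^(2x) + 2 + e^(-2x))/4 and sinh²x = (e^(2x) - 2 + e^(-2x))/4. Subtracting leaves 4/4 = 1.
So the two sides agree for every real x for which both sides are defined.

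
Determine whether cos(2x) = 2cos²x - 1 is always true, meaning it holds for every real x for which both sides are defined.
Claim: cos(2x) = 2cos²x - 1.
Reasoning: cos(2x) = cos²x - sin²x. Replace sin²x by 1 - cos²x: cos²x - (1 - cos²x) = 2cos²x - 1.
So the two sides agree for every real x for which both sides are defined.

Conclusion: Yes, this is an identity.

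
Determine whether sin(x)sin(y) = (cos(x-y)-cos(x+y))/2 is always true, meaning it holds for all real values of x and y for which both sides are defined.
Yes, this is an identity.

Claim: sin(x)sin(y) = (cos(x-y)-cos(x+y))/2.
Reasoning: cos(x-y) = cos(x)cos(y) + sin(x)sin(y) and cos(x+y) = cos(x)cos(y) - sin(x)sin(y). Subtracting, cos(x-y) - cos(x+y) = 2sin(x)sin(y); divide by 2.
So the two sides agree for all real values of x and y for which both sides are defined.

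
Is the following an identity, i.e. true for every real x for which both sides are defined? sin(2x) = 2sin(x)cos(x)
Claim: sin(2x) = 2sin(x)cos(x).
Reasoning: Put y = x in the addition formula sin(x+y) = sin(x)cos(y) + cos(x)sin(y): sin(2x) = sin(x)cos(x) + cos(x)sin(x) = 2sin(x)cos(x).
So the two sides agree for every real x for which both sides are defined.

Conclusion: Yes, this is an identity.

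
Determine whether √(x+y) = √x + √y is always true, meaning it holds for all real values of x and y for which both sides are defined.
Claim: √(x+y) = √x + √y.
Test a specific point where both sides are defined: x = 1, y = 3/2.
LHS = √(x+y) ≈ 1.5811
RHS = √x + √y ≈ 2.2247
Since 1.5811 ≠ 2.2247, the equation fails at this point, so it cannot hold for all real values of x and y for which both sides are defined.
Squaring the right side gives x + 2√(xy) + y, not x + y.

Conclusion: No, this is NOT an identity.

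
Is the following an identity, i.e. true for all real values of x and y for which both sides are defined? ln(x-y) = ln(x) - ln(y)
Claim: ln(x-y) = ln(x) - ln(y).
Test a specific point where both sides are defined: x = 4, y = 3/2.
LHS = ln(x-y) ≈ 0.9163
RHS = ln(x) - ln(y) ≈ 0.9808
Since 0.9163 ≠ 0.9808, the equation fails at this point, so it cannot hold for all real values of x and y for which both sides are defined.
ln(x) - ln(y) = ln(x/y), not ln(x-y).

Conclusion: No, this is NOT an identity.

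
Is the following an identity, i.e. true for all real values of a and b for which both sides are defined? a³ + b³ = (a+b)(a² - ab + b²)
Yes, this is an identity.

Claim: a³ + b³ = (a+b)(a² - ab + b²).
Reasoning: Expand the right side: (a+b)(a² - ab + b²) = a³ - a²b + ab² + a²b - ab² + b³ = a³ + b³ (the middle terms cancel in pairs).
So the two sides agree for all real values of a and b for which both sides are defined.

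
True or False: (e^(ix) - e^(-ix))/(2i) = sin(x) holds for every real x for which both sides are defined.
Claim: (e^(ix) - e^(-ix))/(2i) = sin(x).
Reasoning: By Euler's formula e^(ix) = cos(x) + i·sin(x) and e^(-ix) = cos(x) - i·sin(x). Subtracting cancels the cosine terms: e^(ix) - e^(-ix) = 2i·sin(x); divide by 2i.
So the two sides agree for every real x for which both sides are defined.

Conclusion: True.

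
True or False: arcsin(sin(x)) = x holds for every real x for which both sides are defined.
Claim: arcsin(sin(x)) = x.
Test a specific point where both sides are defined: x = π.
LHS = arcsin(sin(x)) ≈ 0.0000
RHS = x ≈ 3.1416
Since 0.0000 ≠ 3.1416, the equation fails at this point, so it cannot hold for every real x for which both sides are defined.
arcsin only returns values in [-π/2, π/2], so arcsin(sin(x)) = x holds only for x in that interval, not for all real x.

Conclusion: False.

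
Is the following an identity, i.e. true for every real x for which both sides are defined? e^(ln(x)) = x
Yes, this is an identity.

Claim: e^(ln(x)) = x.
Reasoning: For x > 0, ln(x) is by definition the exponent p such that e^p = x. Raising e to that exponent therefore returns x: e^(ln x) = x.
So the two sides agree for every real x for which both sides are defined.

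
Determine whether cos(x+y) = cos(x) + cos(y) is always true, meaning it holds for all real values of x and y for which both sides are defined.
Claim: cos(x+y) = cos(x) + cos(y).
Test a specific point where both sides are defined: x = π/3, y = π/6.
LHS = cos(x+y) ≈ 0.0000
RHS = cos(x) + cos(y) ≈ 1.3660
Since 0.0000 ≠ 1.3660, the equation fails at this point, so it cannot hold for all real values of x and y for which both sides are defined.
The correct expansion is cos(x+y) = cos(x)cos(y) - sin(x)sin(y); cosine is not additive.

Conclusion: No, this is NOT an identity.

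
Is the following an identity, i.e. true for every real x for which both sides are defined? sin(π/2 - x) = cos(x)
Claim: sin(π/2 - x) = cos(x).
Reasoning: Use sin(u - v) = sin(u)cos(v) - cos(u)sin(v) with u = π/2, v = x: sin(π/2)cos(x) - cos(π/2)sin(x) = 1·cos(x) - 0·sin(x) = cos(x).
So the two sides agree for every real x for which both sides are defined.

Conclusion: Yes, this is an identity.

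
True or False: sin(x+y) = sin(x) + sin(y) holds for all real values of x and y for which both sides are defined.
Claim: sin(x+y) = sin(x) + sin(y).
Test a specific point where both sides are defined: x = π, y = π/6.
LHS = sin(x+y) ≈ -0.5000
RHS = sin(x) + sin(y) ≈ 0.5000
Since -0.5000 ≠ 0.5000, the equation fails at this point, so it cannot hold for all real values of x and y for which both sides are defined.
The correct expansion is sin(x+y) = sin(x)cos(y) + cos(x)sin(y); sine is not additive.

Conclusion: False.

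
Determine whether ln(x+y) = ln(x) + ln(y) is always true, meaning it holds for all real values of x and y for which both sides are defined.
Claim: ln(x+y) = ln(x) + ln(y).
Test a specific point where both sides are defined: x = 3/2, y = 3/2.
LHS = ln(x+y) ≈ 1.0986
RHS = ln(x) + ln(y) ≈ 0.8109
Since 1.0986 ≠ 0.8109, the equation fails at this point, so it cannot hold for all real values of x and y for which both sides are defined.
ln(x) + ln(y) = ln(xy), not ln(x+y).

Conclusion: No, this is NOT an identity.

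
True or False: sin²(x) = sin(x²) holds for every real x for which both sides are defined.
False.

Claim: sin²(x) = sin(x²).
Test a specific point where both sides are defined: x = -π/4.
LHS = sin²(x) ≈ 0.5000
RHS = sin(x²) ≈ 0.5785
Since 0.5000 ≠ 0.5785, the equation fails at this point, so it cannot hold for every real x for which both sides are defined.
sin²(x) means (sin x)², squaring the output; sin(x²) squares the input. These are different functions.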